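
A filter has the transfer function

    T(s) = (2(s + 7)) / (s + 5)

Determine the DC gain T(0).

T(0) = 14/5 ≈ 2.800

At s = 0 each factor (s + a) contributes a and each (s^2 + bs + c) contributes c.
T(0) = 2·(7) / ((5)) = 14/5 = 14/5.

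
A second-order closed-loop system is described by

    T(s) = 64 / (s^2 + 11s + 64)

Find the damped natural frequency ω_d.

Comparing s^2 + 11s + 64 to s^2 + 2ζωₙs + ωₙ²: ωₙ = 8 rad/s and ζ = 11/(2·8) = 0.6875.
ζωₙ = 11/2 = 5.5, so ω_d = ωₙ√(1−ζ²) = √(ωₙ² − (ζωₙ)²) = √(64 − 5.5²) = √33.75 ≈ 5.809 rad/s.

ω_d ≈ 5.809 rad/s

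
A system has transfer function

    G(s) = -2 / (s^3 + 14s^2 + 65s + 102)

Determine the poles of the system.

s = -4 ± j, -6

The poles are the roots of the denominator s^3 + 14s^2 + 65s + 102 = 0.
Trying s = -6: the polynomial evaluates to 0, so (s + 6) is a factor.
Dividing out leaves s^2 + 8s + 17 = 0.
The quadratic formula then gives s = -4 ± 1j.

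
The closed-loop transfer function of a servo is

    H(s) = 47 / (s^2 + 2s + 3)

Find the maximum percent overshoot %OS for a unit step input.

%OS ≈ 10.8%

Comparing s^2 + 2s + 3 to s^2 + 2ζωₙs + ωₙ²: ωₙ = √3 ≈ 1.732 rad/s and ζ = 2/(2·√3) ≈ 0.5774.
%OS = 100·exp(−πζ/√(1−ζ²)) = 100·exp(−π·0.5774/√(1−0.5774²)) ≈ 10.8%.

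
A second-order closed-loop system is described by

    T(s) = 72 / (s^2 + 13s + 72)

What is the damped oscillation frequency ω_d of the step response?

ω_d ≈ 5.454 rad/s

Comparing s^2 + 13s + 72 to s^2 + 2ζωₙs + ωₙ²: ωₙ = √72 ≈ 8.485 rad/s and ζ = 13/(2·√72) ≈ 0.7660.
ζωₙ = 13/2 = 6.5, so ω_d = ωₙ√(1−ζ²) = √(ωₙ² − (ζωₙ)²) = √(72 − 6.5²) = √29.75 ≈ 5.454 rad/s.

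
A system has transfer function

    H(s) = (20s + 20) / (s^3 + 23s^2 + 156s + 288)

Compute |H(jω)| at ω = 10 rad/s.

|H(j10)| ≈ 0.09624

Substitute s = j10: numerator = 20 + j200, denominator = -2012 + j560.
|H(j10)| = |20 + j200| / |-2012 + j560| = 201.00 / 2088.5 ≈ 0.09624.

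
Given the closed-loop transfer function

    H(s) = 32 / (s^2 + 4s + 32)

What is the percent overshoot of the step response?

Comparing s^2 + 4s + 32 to s^2 + 2ζωₙs + ωₙ²: ωₙ = √32 ≈ 5.657 rad/s and ζ = 4/(2·√32) ≈ 0.3536.
%OS = 100·exp(−πζ/√(1−ζ²)) = 100·exp(−π·0.3536/√(1−0.3536²)) ≈ 30.5%.

%OS ≈ 30.5%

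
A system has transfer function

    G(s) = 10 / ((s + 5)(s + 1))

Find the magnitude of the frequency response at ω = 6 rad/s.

Substitute s = j6: numerator = 10, denominator = -31 + j36.
|G(j6)| = |10| / |-31 + j36| = 10 / 47.508 ≈ 0.2105.

|G(j6)| ≈ 0.2105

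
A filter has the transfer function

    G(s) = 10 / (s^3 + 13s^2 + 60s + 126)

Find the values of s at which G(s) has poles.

s = -3 + 3j, -3 - 3j, -7

The poles are the roots of the denominator s^3 + 13s^2 + 60s + 126 = 0.
Trying s = -7: the polynomial evaluates to 0, so (s + 7) is a factor.
Dividing out leaves s^2 + 6s + 18 = 0.
The quadratic formula then gives s = -3 ± 3j.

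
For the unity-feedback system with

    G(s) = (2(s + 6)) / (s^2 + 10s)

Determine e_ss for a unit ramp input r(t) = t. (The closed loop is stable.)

G(s) has one pole at the origin.
This is a Type 1 system. Kv = lim_{s→0} s·G(s) = 12/10 = 6/5.
e_ss = 1/Kv = 1/(6/5) = 5/6 ≈ 0.8333.

e_ss = 0.8333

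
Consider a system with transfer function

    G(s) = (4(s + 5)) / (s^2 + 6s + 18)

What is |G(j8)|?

Substitute s = j8: numerator = 20 + j32, denominator = -46 + j48.
|G(j8)| = |20 + j32| / |-46 + j48| = 37.736 / 66.483 ≈ 0.5676.

|G(j8)| ≈ 0.5676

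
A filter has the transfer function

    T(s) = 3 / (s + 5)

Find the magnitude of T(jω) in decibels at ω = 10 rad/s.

|T(j10)|_dB ≈ -11.4 dB

Substitute s = j10: numerator = 3, denominator = 5 + j10.
|T(j10)| = |3| / |5 + j10| = 3 / 11.180 ≈ 0.2683.
In decibels: 20·log₁₀(0.2683) ≈ -11.4 dB.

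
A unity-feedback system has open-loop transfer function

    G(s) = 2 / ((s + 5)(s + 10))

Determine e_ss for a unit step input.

G(s) has no poles at the origin.
This is a Type 0 system. Kp = lim_{s→0} G(s) = 2/50 = 1/25.
e_ss = 1/(1 + Kp) = 1/(1 + 1/25) = 25/26 ≈ 0.9615.

e_ss = 0.9615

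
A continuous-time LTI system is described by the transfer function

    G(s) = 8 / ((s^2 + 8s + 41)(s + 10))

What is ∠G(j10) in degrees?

At s = j10: numerator = 8, denominator = -1390 + j210.
∠G = ∠num − ∠den = 0° − (171.41°) = -171.4°.

∠G(j10) ≈ -171.4°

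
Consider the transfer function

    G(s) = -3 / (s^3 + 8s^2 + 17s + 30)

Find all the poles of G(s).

The poles are the roots of the denominator s^3 + 8s^2 + 17s + 30 = 0.
Trying s = -6: the polynomial evaluates to 0, so (s + 6) is a factor.
Dividing out leaves s^2 + 2s + 5 = 0.
The quadratic formula then gives s = -1 ± 2j.

s = -1 ± 2j, -6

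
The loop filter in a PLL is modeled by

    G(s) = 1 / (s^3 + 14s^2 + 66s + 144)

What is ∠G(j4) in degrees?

At s = j4: numerator = 1, denominator = -80 + j200.
∠G = ∠num − ∠den = 0° − (111.80°) = -111.8°.

∠G(j4) ≈ -111.8°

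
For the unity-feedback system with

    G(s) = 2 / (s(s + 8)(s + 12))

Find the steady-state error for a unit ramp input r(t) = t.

e_ss = 48

G(s) has one pole at the origin.
This is a Type 1 system. Kv = lim_{s→0} s·G(s) = 2/96 = 1/48.
e_ss = 1/Kv = 1/(1/48) = 48.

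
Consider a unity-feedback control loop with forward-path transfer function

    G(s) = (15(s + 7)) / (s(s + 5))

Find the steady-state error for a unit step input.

e_ss = 0

G(s) has one pole at the origin.
This is a Type 1 system; for a step input the steady-state error is zero.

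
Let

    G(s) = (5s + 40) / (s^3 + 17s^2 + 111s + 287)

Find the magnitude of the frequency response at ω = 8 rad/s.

|G(j8)| ≈ 0.06393

Substitute s = j8: numerator = 40 + j40, denominator = -801 + j376.
|G(j8)| = |40 + j40| / |-801 + j376| = 56.569 / 884.86 ≈ 0.06393.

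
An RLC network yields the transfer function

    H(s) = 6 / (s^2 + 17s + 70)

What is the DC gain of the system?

H(0) = 3/35 ≈ 0.08571

Set s = 0: H(0) = (6) / (70) = 3/35.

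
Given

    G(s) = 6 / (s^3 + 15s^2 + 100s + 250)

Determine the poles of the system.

The poles are the roots of the denominator s^3 + 15s^2 + 100s + 250 = 0.
Trying s = -5: the polynomial evaluates to 0, so (s + 5) is a factor.
Dividing out leaves s^2 + 10s + 50 = 0.
The quadratic formula then gives s = -5 ± 5j.

s = -5 ± 5j, -5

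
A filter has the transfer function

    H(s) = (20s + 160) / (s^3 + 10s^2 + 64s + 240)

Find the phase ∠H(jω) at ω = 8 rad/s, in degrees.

∠H(j8) ≈ -135°

At s = j8: numerator = 160 + j160, denominator = -400.
∠H = ∠num − ∠den = 45° − (180°) = -135°.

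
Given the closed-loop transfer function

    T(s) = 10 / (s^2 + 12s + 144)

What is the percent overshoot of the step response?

%OS ≈ 16.3%

Comparing s^2 + 12s + 144 to s^2 + 2ζωₙs + ωₙ²: ωₙ = 12 rad/s and ζ = 12/(2·12) = 0.5.
%OS = 100·exp(−πζ/√(1−ζ²)) = 100·exp(−π·0.5/√(1−0.5²)) ≈ 16.3%.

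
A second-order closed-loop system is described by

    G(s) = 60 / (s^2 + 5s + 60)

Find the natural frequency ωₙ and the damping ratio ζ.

Compare the denominator to the standard form s^2 + 2ζωₙs + ωₙ².
ωₙ² = 60, so ωₙ = √60 ≈ 7.746 rad/s.
2ζωₙ = 5, so ζ = 5/(2·√60) ≈ 0.3227.

ωₙ ≈ 7.746 rad/s, ζ ≈ 0.3227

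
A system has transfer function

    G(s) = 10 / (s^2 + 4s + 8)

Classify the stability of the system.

The denominator s^2 + 4s + 8 factors as (s^2 + 4s + 8), giving poles at s = -2 + 2j, -2 - 2j.
Since all poles lie strictly in the left half-plane, the system is stable.

stable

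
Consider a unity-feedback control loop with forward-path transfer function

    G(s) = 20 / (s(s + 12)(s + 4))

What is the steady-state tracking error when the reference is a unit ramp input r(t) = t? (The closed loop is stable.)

e_ss = 2.400

G(s) has one pole at the origin.
This is a Type 1 system. Kv = lim_{s→0} s·G(s) = 20/48 = 5/12.
e_ss = 1/Kv = 1/(5/12) = 12/5 ≈ 2.400.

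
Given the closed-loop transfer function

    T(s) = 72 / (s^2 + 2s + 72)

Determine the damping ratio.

Compare the denominator to the standard form s^2 + 2ζωₙs + ωₙ².
ωₙ² = 72, so ωₙ = √72 ≈ 8.485 rad/s.
2ζωₙ = 2, so ζ = 2/(2·√72) ≈ 0.1179.
With ζ = 0.1179 the response is underdamped.

ζ ≈ 0.1179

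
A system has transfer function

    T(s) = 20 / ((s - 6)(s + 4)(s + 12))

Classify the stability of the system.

The poles can be read from the denominator factors: s = 6, -4, -12.
Since the pole(s) at s = 6 lie in the right half-plane, the system is unstable.

unstable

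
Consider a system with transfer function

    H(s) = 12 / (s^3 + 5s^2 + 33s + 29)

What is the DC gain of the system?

Set s = 0: H(0) = (12) / (29) = 12/29.

H(0) = 12/29 ≈ 0.4138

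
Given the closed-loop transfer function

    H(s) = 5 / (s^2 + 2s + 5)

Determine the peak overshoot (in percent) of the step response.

Comparing s^2 + 2s + 5 to s^2 + 2ζωₙs + ωₙ²: ωₙ = √5 ≈ 2.236 rad/s and ζ = 2/(2·√5) ≈ 0.4472.
%OS = 100·exp(−πζ/√(1−ζ²)) = 100·exp(−π·0.4472/√(1−0.4472²)) ≈ 20.8%.

%OS ≈ 20.8%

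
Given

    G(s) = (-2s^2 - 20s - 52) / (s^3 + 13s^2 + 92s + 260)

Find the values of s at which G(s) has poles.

The poles are the roots of the denominator s^3 + 13s^2 + 92s + 260 = 0.
Trying s = -5: the polynomial evaluates to 0, so (s + 5) is a factor.
Dividing out leaves s^2 + 8s + 52 = 0.
The quadratic formula then gives s = -4 ± 6j.

s = -4 + 6j, -4 - 6j, -5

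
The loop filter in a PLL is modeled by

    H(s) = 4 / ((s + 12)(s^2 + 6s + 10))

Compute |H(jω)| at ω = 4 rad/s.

Substitute s = j4: numerator = 4, denominator = -168 + j264.
|H(j4)| = |4| / |-168 + j264| = 4 / 312.92 ≈ 0.01278.

|H(j4)| ≈ 0.01278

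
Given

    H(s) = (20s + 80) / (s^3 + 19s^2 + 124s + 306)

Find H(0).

Set s = 0: H(0) = (80) / (306) = 40/153.

H(0) = 40/153 ≈ 0.2614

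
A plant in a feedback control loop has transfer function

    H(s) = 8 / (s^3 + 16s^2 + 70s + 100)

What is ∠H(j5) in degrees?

∠H(j5) ≈ -143.1°

At s = j5: numerator = 8, denominator = -300 + j225.
∠H = ∠num − ∠den = 0° − (143.13°) = -143.1°.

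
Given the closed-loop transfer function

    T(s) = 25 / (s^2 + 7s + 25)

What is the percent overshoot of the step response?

%OS ≈ 4.60%

Comparing s^2 + 7s + 25 to s^2 + 2ζωₙs + ωₙ²: ωₙ = 5 rad/s and ζ = 7/(2·5) = 0.7.
%OS = 100·exp(−πζ/√(1−ζ²)) = 100·exp(−π·0.7/√(1−0.7²)) ≈ 4.60%.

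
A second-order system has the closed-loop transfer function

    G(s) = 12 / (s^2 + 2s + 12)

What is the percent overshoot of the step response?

%OS ≈ 38.8%

Comparing s^2 + 2s + 12 to s^2 + 2ζωₙs + ωₙ²: ωₙ = √12 ≈ 3.464 rad/s and ζ = 2/(2·√12) ≈ 0.2887.
%OS = 100·exp(−πζ/√(1−ζ²)) = 100·exp(−π·0.2887/√(1−0.2887²)) ≈ 38.8%.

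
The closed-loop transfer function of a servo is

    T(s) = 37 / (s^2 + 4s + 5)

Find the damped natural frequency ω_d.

ω_d = 1 rad/s

Comparing s^2 + 4s + 5 to s^2 + 2ζωₙs + ωₙ²: ωₙ = √5 ≈ 2.236 rad/s and ζ = 4/(2·√5) ≈ 0.8944.
ζωₙ = 4/2 = 2, so ω_d = ωₙ√(1−ζ²) = √(ωₙ² − (ζωₙ)²) = √(5 − 2²) = √1 = 1 rad/s.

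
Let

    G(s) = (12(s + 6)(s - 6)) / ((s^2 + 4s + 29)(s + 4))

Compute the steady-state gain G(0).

G(0) = -108/29 ≈ -3.724

At s = 0 each factor (s + a) contributes a and each (s^2 + bs + c) contributes c.
G(0) = 12·(6) · (-6) / ((29) · (4)) = -432/116 = -108/29.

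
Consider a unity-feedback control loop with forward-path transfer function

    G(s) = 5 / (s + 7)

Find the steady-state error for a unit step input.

e_ss = 0.5833

G(s) has no poles at the origin.
This is a Type 0 system. Kp = lim_{s→0} G(s) = 5/7.
e_ss = 1/(1 + Kp) = 1/(1 + 5/7) = 7/12 ≈ 0.5833.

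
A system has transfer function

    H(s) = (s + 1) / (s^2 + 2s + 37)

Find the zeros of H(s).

Set the numerator to zero: s + 1 = 0.
So s = -1.

s = -1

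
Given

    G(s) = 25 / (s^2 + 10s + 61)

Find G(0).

G(0) = 25/61 ≈ 0.4098

Set s = 0: G(0) = (25) / (61) = 25/61.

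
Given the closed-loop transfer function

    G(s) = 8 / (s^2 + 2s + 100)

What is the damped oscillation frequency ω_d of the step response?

Comparing s^2 + 2s + 100 to s^2 + 2ζωₙs + ωₙ²: ωₙ = 10 rad/s and ζ = 2/(2·10) = 0.1.
ζωₙ = 2/2 = 1, so ω_d = ωₙ√(1−ζ²) = √(ωₙ² − (ζωₙ)²) = √(100 − 1²) = √99 ≈ 9.950 rad/s.

ω_d ≈ 9.950 rad/s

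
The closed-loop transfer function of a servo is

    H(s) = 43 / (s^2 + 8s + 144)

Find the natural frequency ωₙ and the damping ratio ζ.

Compare the denominator to the standard form s^2 + 2ζωₙs + ωₙ².
ωₙ² = 144, so ωₙ = 12 rad/s.
2ζωₙ = 8, so ζ = 8/(2·12) ≈ 0.3333.

ωₙ = 12 rad/s, ζ ≈ 0.3333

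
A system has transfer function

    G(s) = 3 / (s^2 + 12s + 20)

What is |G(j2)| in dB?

|G(j2)|_dB ≈ -19.7 dB

Substitute s = j2: numerator = 3, denominator = 16 + j24.
|G(j2)| = |3| / |16 + j24| = 3 / 28.844 ≈ 0.1040.
In decibels: 20·log₁₀(0.1040) ≈ -19.7 dB.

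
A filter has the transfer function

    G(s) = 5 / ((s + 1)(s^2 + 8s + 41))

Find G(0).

G(0) = 5/41 ≈ 0.1220

At s = 0 each factor (s + a) contributes a and each (s^2 + bs + c) contributes c.
G(0) = 5·1 / ((1) · (41)) = 5/41 = 5/41.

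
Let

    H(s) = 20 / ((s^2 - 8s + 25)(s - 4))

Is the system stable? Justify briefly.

The poles can be read from the denominator factors: s = 4 + 3j, 4 - 3j, 4.
Since the pole(s) at s = 4 ± 3j, 4 lie in the right half-plane, the system is unstable.

unstable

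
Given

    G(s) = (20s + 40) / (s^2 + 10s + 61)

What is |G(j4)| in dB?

|G(j4)|_dB ≈ 3.44 dB

Substitute s = j4: numerator = 40 + j80, denominator = 45 + j40.
|G(j4)| = |40 + j80| / |45 + j40| = 89.443 / 60.208 ≈ 1.486.
In decibels: 20·log₁₀(1.486) ≈ 3.44 dB.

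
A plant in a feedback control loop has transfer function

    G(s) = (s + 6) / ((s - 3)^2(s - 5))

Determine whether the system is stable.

The poles can be read from the denominator factors: s = 3, 3, 5.
Since the pole(s) at s = 3, 3, 5 lie in the right half-plane, the system is unstable.

unstable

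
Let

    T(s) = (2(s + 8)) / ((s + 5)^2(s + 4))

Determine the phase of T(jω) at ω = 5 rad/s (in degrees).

At s = j5: numerator = 16 + j10, denominator = -250 + j200.
∠T = ∠num − ∠den = 32.005° − (141.34°) = -109.3°.

∠T(j5) ≈ -109.3°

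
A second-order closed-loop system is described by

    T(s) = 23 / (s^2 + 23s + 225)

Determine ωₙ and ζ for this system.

Compare the denominator to the standard form s^2 + 2ζωₙs + ωₙ².
ωₙ² = 225, so ωₙ = 15 rad/s.
2ζωₙ = 23, so ζ = 23/(2·15) ≈ 0.7667.

ωₙ = 15 rad/s, ζ ≈ 0.7667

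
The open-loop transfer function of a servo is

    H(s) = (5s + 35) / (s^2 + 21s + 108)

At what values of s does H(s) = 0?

s = -7

Set the numerator to zero: 5s + 35 = 0, i.e. 5·(s + 7) = 0.
So s = -7.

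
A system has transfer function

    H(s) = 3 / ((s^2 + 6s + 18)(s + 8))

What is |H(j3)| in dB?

Substitute s = j3: numerator = 3, denominator = 18 + j171.
|H(j3)| = |3| / |18 + j171| = 3 / 171.94 ≈ 0.01745.
In decibels: 20·log₁₀(0.01745) ≈ -35.2 dB.

|H(j3)|_dB ≈ -35.2 dB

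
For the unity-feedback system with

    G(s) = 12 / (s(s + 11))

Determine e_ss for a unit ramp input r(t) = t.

G(s) has one pole at the origin.
This is a Type 1 system. Kv = lim_{s→0} s·G(s) = 12/11.
e_ss = 1/Kv = 1/(12/11) = 11/12 ≈ 0.9167.

e_ss = 0.9167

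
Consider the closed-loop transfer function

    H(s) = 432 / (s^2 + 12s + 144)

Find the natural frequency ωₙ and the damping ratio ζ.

ωₙ = 12 rad/s, ζ = 0.5

Compare the denominator to the standard form s^2 + 2ζωₙs + ωₙ².
ωₙ² = 144, so ωₙ = 12 rad/s.
2ζωₙ = 12, so ζ = 12/(2·12) = 0.5.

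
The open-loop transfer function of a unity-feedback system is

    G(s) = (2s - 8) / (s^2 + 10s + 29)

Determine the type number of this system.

The denominator has no factor of s at the origin — no free integrator — so this is a Type 0 system.

Type 0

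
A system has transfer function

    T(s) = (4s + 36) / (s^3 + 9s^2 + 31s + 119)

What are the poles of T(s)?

The poles are the roots of the denominator s^3 + 9s^2 + 31s + 119 = 0.
Trying s = -7: the polynomial evaluates to 0, so (s + 7) is a factor.
Dividing out leaves s^2 + 2s + 17 = 0.
The quadratic formula then gives s = -1 ± 4j.

s = -1 + 4j, -1 - 4j, -7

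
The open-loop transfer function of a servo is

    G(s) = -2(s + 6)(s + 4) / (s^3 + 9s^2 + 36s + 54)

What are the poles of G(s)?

The poles are the roots of the denominator s^3 + 9s^2 + 36s + 54 = 0.
Trying s = -3: the polynomial evaluates to 0, so (s + 3) is a factor.
Dividing out leaves s^2 + 6s + 18 = 0.
The quadratic formula then gives s = -3 ± 3j.

s = -3 + 3j, -3 - 3j, -3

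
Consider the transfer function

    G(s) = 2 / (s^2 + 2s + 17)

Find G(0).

G(0) = 2/17 ≈ 0.1176

At s = 0 each factor (s + a) contributes a and each (s^2 + bs + c) contributes c.
G(0) = 2·1 / ((17)) = 2/17 = 2/17.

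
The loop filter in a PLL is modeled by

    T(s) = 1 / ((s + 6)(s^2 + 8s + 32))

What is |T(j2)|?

Substitute s = j2: numerator = 1, denominator = 136 + j152.
|T(j2)| = |1| / |136 + j152| = 1 / 203.96 ≈ 0.004903.

|T(j2)| ≈ 0.004903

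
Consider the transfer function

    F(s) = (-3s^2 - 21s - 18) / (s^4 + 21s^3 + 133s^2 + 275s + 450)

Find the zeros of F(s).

s = -1, -6

Set the numerator to zero: -3s^2 - 21s - 18 = 0, i.e. -3·(s^2 + 7s + 6) = 0.
Factoring: (s + 1)(s + 6) = 0.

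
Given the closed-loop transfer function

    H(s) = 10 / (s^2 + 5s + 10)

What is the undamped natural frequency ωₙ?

ωₙ ≈ 3.162 rad/s

Compare the denominator to the standard form s^2 + 2ζωₙs + ωₙ².
ωₙ² = 10, so ωₙ = √10 ≈ 3.162 rad/s.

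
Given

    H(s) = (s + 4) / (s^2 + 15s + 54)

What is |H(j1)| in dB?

|H(j1)|_dB ≈ -22.5 dB

Substitute s = j1: numerator = 4 + j1, denominator = 53 + j15.
|H(j1)| = |4 + j1| / |53 + j15| = 4.1231 / 55.082 ≈ 0.07485.
In decibels: 20·log₁₀(0.07485) ≈ -22.5 dB.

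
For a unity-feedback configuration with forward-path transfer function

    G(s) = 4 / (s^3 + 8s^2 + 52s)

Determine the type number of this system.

Type 1

The denominator has 1 factor of s at the origin (free integrator), so this is a Type 1 system.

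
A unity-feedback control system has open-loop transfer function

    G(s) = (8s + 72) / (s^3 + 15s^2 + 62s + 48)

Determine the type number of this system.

The denominator has no factor of s at the origin — no free integrator — so this is a Type 0 system.

Type 0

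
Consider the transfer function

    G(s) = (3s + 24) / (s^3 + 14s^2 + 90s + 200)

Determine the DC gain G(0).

G(0) = 3/25 ≈ 0.1200

Set s = 0: G(0) = (24) / (200) = 3/25.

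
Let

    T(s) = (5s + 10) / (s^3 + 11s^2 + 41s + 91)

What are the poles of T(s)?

s = -2 + 3j, -2 - 3j, -7

The poles are the roots of the denominator s^3 + 11s^2 + 41s + 91 = 0.
Trying s = -7: the polynomial evaluates to 0, so (s + 7) is a factor.
Dividing out leaves s^2 + 4s + 13 = 0.
The quadratic formula then gives s = -2 ± 3j.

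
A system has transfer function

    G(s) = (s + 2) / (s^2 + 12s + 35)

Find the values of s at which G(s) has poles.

s = -5, -7

The poles are the roots of the denominator s^2 + 12s + 35 = 0.
Factoring: (s + 5)(s + 7) = 0, so s = -5 and s = -7.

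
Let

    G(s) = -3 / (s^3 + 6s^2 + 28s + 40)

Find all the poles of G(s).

The poles are the roots of the denominator s^3 + 6s^2 + 28s + 40 = 0.
Trying s = -2: the polynomial evaluates to 0, so (s + 2) is a factor.
Dividing out leaves s^2 + 4s + 20 = 0.
The quadratic formula then gives s = -2 ± 4j.

s = -2 + 4j, -2 - 4j, -2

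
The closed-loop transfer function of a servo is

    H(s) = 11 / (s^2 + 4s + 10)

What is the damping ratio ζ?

Compare the denominator to the standard form s^2 + 2ζωₙs + ωₙ².
ωₙ² = 10, so ωₙ = √10 ≈ 3.162 rad/s.
2ζωₙ = 4, so ζ = 4/(2·√10) ≈ 0.6325.
With ζ = 0.6325 the response is underdamped.

ζ ≈ 0.6325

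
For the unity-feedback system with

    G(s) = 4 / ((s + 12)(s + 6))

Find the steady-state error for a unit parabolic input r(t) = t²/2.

G(s) has no poles at the origin.
This is a Type 0 system; Ka = lim_{s→0} s^2·G(s) = 0, so the steady-state error for a parabola input is infinite.

e_ss = ∞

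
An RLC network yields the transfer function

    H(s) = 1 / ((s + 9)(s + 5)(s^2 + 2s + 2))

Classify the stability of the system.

The poles can be read from the denominator factors: s = -9, -5, -1 ± j.
Since all poles lie strictly in the left half-plane, the system is stable.

stable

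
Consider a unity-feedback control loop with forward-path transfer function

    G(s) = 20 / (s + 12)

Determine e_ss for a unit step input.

e_ss = 0.3750

G(s) has no poles at the origin.
This is a Type 0 system. Kp = lim_{s→0} G(s) = 20/12 = 5/3.
e_ss = 1/(1 + Kp) = 1/(1 + 5/3) = 3/8 ≈ 0.3750.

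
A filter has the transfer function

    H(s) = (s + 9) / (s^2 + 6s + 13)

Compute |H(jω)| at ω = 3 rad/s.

Substitute s = j3: numerator = 9 + j3, denominator = 4 + j18.
|H(j3)| = |9 + j3| / |4 + j18| = 9.4868 / 18.439 ≈ 0.5145.

|H(j3)| ≈ 0.5145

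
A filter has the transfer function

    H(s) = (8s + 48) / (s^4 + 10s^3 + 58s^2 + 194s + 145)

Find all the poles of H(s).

The poles are the roots of the denominator s^4 + 10s^3 + 58s^2 + 194s + 145 = 0.
Trying s = -1: the polynomial evaluates to 0, so (s + 1) is a factor.
Dividing out leaves s^3 + 9s^2 + 49s + 145 = 0.
This factors further as (s^2 + 4s + 29)(s + 5) = 0.

s = -2 + 5j, -2 - 5j, -1, -5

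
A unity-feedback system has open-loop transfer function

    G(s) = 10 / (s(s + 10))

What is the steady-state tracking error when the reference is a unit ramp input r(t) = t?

G(s) has one pole at the origin.
This is a Type 1 system. Kv = lim_{s→0} s·G(s) = 10/10 = 1.
e_ss = 1/Kv = 1/(1) = 1.

e_ss = 1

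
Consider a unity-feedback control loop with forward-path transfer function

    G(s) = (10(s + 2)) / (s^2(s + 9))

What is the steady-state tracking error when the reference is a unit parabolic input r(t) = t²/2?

e_ss = 0.4500

G(s) has 2 poles at the origin.
This is a Type 2 system. Ka = lim_{s→0} s^2·G(s) = 20/9.
e_ss = 1/Ka = 1/(20/9) = 9/20 ≈ 0.4500.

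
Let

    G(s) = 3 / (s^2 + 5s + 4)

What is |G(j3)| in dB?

Substitute s = j3: numerator = 3, denominator = -5 + j15.
|G(j3)| = |3| / |-5 + j15| = 3 / 15.811 ≈ 0.1897.
In decibels: 20·log₁₀(0.1897) ≈ -14.4 dB.

|G(j3)|_dB ≈ -14.4 dB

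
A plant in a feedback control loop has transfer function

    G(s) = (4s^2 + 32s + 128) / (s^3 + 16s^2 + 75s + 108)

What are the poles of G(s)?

s = -4, -3, -9

The poles are the roots of the denominator s^3 + 16s^2 + 75s + 108 = 0.
Trying s = -4: the polynomial evaluates to 0, so (s + 4) is a factor.
Dividing out leaves s^2 + 12s + 27 = 0.
Factoring the quadratic: (s + 3)(s + 9) = 0.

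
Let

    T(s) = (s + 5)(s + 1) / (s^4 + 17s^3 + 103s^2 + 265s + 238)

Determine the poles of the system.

The poles are the roots of the denominator s^4 + 17s^3 + 103s^2 + 265s + 238 = 0.
Trying s = -7: the polynomial evaluates to 0, so (s + 7) is a factor.
Dividing out leaves s^3 + 10s^2 + 33s + 34 = 0.
This factors further as (s^2 + 8s + 17)(s + 2) = 0.

s = -4 + j, -4 - j, -7, -2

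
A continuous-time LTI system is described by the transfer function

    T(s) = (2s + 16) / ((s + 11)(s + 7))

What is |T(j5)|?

|T(j5)| ≈ 0.1815

Substitute s = j5: numerator = 16 + j10, denominator = 52 + j90.
|T(j5)| = |16 + j10| / |52 + j90| = 18.868 / 103.94 ≈ 0.1815.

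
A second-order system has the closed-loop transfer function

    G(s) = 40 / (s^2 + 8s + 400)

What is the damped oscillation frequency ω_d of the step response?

Comparing s^2 + 8s + 400 to s^2 + 2ζωₙs + ωₙ²: ωₙ = 20 rad/s and ζ = 8/(2·20) = 0.2.
ζωₙ = 8/2 = 4, so ω_d = ωₙ√(1−ζ²) = √(ωₙ² − (ζωₙ)²) = √(400 − 4²) = √384 ≈ 19.60 rad/s.

ω_d ≈ 19.60 rad/s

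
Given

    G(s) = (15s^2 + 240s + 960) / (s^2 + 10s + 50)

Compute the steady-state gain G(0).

Set s = 0: G(0) = (960) / (50) = 96/5.

G(0) = 96/5 ≈ 19.20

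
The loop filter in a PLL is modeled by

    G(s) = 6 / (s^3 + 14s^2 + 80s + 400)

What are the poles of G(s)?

s = -2 ± 6j, -10

The poles are the roots of the denominator s^3 + 14s^2 + 80s + 400 = 0.
Trying s = -10: the polynomial evaluates to 0, so (s + 10) is a factor.
Dividing out leaves s^2 + 4s + 40 = 0.
The quadratic formula then gives s = -2 ± 6j.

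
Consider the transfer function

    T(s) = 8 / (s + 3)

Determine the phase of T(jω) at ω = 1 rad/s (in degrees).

At s = j1: numerator = 8, denominator = 3 + j1.
∠T = ∠num − ∠den = 0° − (18.435°) = -18.43°.

∠T(j1) ≈ -18.43°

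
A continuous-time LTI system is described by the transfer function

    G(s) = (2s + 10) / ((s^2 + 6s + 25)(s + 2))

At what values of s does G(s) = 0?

Set the numerator to zero: 2s + 10 = 0, i.e. 2·(s + 5) = 0.
So s = -5.

s = -5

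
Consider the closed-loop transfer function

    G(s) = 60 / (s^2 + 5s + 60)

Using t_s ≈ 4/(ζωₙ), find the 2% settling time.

t_s ≈ 1.600 s

Comparing s^2 + 5s + 60 to s^2 + 2ζωₙs + ωₙ²: ωₙ = √60 ≈ 7.746 rad/s and ζ = 5/(2·√60) ≈ 0.3227.
ζωₙ = 5/2 = 2.5, so t_s ≈ 4/(ζωₙ) = 4/2.5 = 1.600 s.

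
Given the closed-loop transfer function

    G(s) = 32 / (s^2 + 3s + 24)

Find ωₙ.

ωₙ ≈ 4.899 rad/s

Compare the denominator to the standard form s^2 + 2ζωₙs + ωₙ².
ωₙ² = 24, so ωₙ = √24 ≈ 4.899 rad/s.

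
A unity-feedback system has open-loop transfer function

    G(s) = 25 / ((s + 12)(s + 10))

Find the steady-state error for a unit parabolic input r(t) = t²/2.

G(s) has no poles at the origin.
This is a Type 0 system; Ka = lim_{s→0} s^2·G(s) = 0, so the steady-state error for a parabola input is infinite.

e_ss = ∞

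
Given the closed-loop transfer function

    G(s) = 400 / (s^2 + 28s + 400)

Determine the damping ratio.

Compare the denominator to the standard form s^2 + 2ζωₙs + ωₙ².
ωₙ² = 400, so ωₙ = 20 rad/s.
2ζωₙ = 28, so ζ = 28/(2·20) = 0.7.

ζ = 0.7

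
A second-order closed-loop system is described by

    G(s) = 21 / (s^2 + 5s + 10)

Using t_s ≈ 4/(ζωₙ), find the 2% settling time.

t_s ≈ 1.600 s

Comparing s^2 + 5s + 10 to s^2 + 2ζωₙs + ωₙ²: ωₙ = √10 ≈ 3.162 rad/s and ζ = 5/(2·√10) ≈ 0.7906.
ζωₙ = 5/2 = 2.5, so t_s ≈ 4/(ζωₙ) = 4/2.5 = 1.600 s.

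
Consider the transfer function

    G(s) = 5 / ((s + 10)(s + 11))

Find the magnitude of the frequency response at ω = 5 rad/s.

Substitute s = j5: numerator = 5, denominator = 85 + j105.
|G(j5)| = |5| / |85 + j105| = 5 / 135.09 ≈ 0.03701.

|G(j5)| ≈ 0.03701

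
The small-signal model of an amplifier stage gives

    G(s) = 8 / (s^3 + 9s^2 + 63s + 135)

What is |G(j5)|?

|G(j5)| ≈ 0.03805

Substitute s = j5: numerator = 8, denominator = -90 + j190.
|G(j5)| = |8| / |-90 + j190| = 8 / 210.24 ≈ 0.03805.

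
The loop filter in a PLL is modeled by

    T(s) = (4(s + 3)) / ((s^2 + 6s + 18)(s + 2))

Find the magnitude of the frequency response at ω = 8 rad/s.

Substitute s = j8: numerator = 12 + j32, denominator = -476 - j272.
|T(j8)| = |12 + j32| / |-476 - j272| = 34.176 / 548.23 ≈ 0.06234.

|T(j8)| ≈ 0.06234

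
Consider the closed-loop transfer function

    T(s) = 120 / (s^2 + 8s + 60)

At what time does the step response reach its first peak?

t_p ≈ 0.4736 s

Comparing s^2 + 8s + 60 to s^2 + 2ζωₙs + ωₙ²: ωₙ = √60 ≈ 7.746 rad/s and ζ = 8/(2·√60) ≈ 0.5164.
ζωₙ = 8/2 = 4, so ω_d = ωₙ√(1−ζ²) = √(ωₙ² − (ζωₙ)²) = √(60 − 4²) = √44 ≈ 6.633 rad/s.
t_p = π/ω_d = π/6.633 ≈ 0.4736 s.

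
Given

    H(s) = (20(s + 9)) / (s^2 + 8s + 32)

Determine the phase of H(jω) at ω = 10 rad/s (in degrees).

∠H(j10) ≈ -82.35°

At s = j10: numerator = 180 + j200, denominator = -68 + j80.
∠H = ∠num − ∠den = 48.013° − (130.36°) = -82.35°.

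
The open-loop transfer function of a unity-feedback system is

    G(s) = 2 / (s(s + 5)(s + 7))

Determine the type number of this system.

The denominator has 1 factor of s at the origin (free integrator), so this is a Type 1 system.

Type 1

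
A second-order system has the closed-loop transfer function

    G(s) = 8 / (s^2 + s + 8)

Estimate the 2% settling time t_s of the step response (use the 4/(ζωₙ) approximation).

t_s ≈ 8 s

Comparing s^2 + s + 8 to s^2 + 2ζωₙs + ωₙ²: ωₙ = √8 ≈ 2.828 rad/s and ζ = 1/(2·√8) ≈ 0.1768.
ζωₙ = 1/2 = 0.5, so t_s ≈ 4/(ζωₙ) = 4/0.5 = 8 s.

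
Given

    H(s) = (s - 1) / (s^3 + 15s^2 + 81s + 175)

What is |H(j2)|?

|H(j2)| ≈ 0.01163

Substitute s = j2: numerator = -1 + j2, denominator = 115 + j154.
|H(j2)| = |-1 + j2| / |115 + j154| = 2.2361 / 192.20 ≈ 0.01163.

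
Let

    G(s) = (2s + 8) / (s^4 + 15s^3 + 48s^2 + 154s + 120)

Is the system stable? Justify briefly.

stable

The denominator s^4 + 15s^3 + 48s^2 + 154s + 120 factors as (s^2 + 2s + 10)(s + 12)(s + 1), giving poles at s = -1 + 3j, -1 - 3j, -12, -1.
Since all poles lie strictly in the left half-plane, the system is stable.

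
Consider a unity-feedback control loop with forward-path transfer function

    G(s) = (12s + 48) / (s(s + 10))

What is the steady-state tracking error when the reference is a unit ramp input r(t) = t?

G(s) has one pole at the origin.
This is a Type 1 system. Kv = lim_{s→0} s·G(s) = 48/10 = 24/5.
e_ss = 1/Kv = 1/(24/5) = 5/24 ≈ 0.2083.

e_ss = 0.2083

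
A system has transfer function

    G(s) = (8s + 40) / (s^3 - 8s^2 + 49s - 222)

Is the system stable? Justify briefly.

The denominator s^3 - 8s^2 + 49s - 222 factors as (s^2 - 2s + 37)(s - 6), giving poles at s = 1 + 6j, 1 - 6j, 6.
Since the pole(s) at s = 1 + 6j, 1 - 6j, 6 lie in the right half-plane, the system is unstable.

unstable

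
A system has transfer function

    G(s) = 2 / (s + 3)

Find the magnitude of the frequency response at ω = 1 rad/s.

|G(j1)| ≈ 0.6325

Substitute s = j1: numerator = 2, denominator = 3 + j1.
|G(j1)| = |2| / |3 + j1| = 2 / 3.1623 ≈ 0.6325.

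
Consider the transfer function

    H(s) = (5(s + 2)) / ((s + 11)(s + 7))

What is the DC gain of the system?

H(0) = 10/77 ≈ 0.1299

At s = 0 each factor (s + a) contributes a and each (s^2 + bs + c) contributes c.
H(0) = 5·(2) / ((11) · (7)) = 10/77 = 10/77.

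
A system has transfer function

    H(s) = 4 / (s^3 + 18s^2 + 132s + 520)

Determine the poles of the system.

The poles are the roots of the denominator s^3 + 18s^2 + 132s + 520 = 0.
Trying s = -10: the polynomial evaluates to 0, so (s + 10) is a factor.
Dividing out leaves s^2 + 8s + 52 = 0.
The quadratic formula then gives s = -4 ± 6j.

s = -4 ± 6j, -10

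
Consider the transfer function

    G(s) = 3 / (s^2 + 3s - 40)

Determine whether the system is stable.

unstable

The denominator s^2 + 3s - 40 factors as (s + 8)(s - 5), giving poles at s = -8, 5.
Since the pole(s) at s = 5 lie in the right half-plane, the system is unstable.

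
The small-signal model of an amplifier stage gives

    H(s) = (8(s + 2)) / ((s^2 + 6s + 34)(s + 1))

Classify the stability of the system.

stable

The poles can be read from the denominator factors: s = -3 ± 5j, -1.
Since all poles lie strictly in the left half-plane, the system is stable.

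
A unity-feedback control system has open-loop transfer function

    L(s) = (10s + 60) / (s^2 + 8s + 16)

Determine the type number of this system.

Type 0

The denominator has no factor of s at the origin — no free integrator — so this is a Type 0 system.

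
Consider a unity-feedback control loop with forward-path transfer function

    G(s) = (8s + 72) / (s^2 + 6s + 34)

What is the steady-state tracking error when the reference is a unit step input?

G(s) has no poles at the origin.
This is a Type 0 system. Kp = lim_{s→0} G(s) = 72/34 = 36/17.
e_ss = 1/(1 + Kp) = 1/(1 + 36/17) = 17/53 ≈ 0.3208.

e_ss = 0.3208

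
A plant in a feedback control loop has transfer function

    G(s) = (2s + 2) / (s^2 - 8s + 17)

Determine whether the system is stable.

unstable

The denominator s^2 - 8s + 17 factors as (s^2 - 8s + 17), giving poles at s = 4 ± j.
Since the pole(s) at s = 4 + j, 4 - j lie in the right half-plane, the system is unstable.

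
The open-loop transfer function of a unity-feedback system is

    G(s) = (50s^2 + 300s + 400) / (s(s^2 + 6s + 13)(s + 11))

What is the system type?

The denominator has 1 factor of s at the origin (free integrator), so this is a Type 1 system.

Type 1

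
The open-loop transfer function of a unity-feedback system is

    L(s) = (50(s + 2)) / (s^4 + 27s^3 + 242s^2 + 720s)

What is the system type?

The denominator has 1 factor of s at the origin (free integrator), so this is a Type 1 system.

Type 1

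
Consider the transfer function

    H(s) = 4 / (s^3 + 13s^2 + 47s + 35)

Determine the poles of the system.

s = -1, -7, -5

The poles are the roots of the denominator s^3 + 13s^2 + 47s + 35 = 0.
Trying s = -1: the polynomial evaluates to 0, so (s + 1) is a factor.
Dividing out leaves s^2 + 12s + 35 = 0.
Factoring the quadratic: (s + 7)(s + 5) = 0.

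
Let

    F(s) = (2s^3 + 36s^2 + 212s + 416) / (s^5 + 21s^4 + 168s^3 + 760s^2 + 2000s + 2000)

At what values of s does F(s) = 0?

Set the numerator to zero: 2s^3 + 36s^2 + 212s + 416 = 0, i.e. 2·(s^3 + 18s^2 + 106s + 208) = 0.
Factoring: (s + 8)(s^2 + 10s + 26) = 0.

s = -8, -5 ± j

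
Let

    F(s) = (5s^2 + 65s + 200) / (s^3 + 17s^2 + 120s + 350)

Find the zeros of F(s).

Set the numerator to zero: 5s^2 + 65s + 200 = 0, i.e. 5·(s^2 + 13s + 40) = 0.
Factoring: (s + 5)(s + 8) = 0.

s = -5, -8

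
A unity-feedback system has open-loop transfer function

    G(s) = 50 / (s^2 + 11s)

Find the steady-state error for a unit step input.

e_ss = 0

G(s) has one pole at the origin.
This is a Type 1 system; for a step input the steady-state error is zero.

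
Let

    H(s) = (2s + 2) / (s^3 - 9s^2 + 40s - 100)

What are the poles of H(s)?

s = 2 + 4j, 2 - 4j, 5

The poles are the roots of the denominator s^3 - 9s^2 + 40s - 100 = 0.
Trying s = 5: the polynomial evaluates to 0, so (s - 5) is a factor.
Dividing out leaves s^2 - 4s + 20 = 0.
The quadratic formula then gives s = 2 ± 4j.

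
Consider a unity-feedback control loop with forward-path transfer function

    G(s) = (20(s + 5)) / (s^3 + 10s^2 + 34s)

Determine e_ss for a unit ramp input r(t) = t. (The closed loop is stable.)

G(s) has one pole at the origin.
This is a Type 1 system. Kv = lim_{s→0} s·G(s) = 100/34 = 50/17.
e_ss = 1/Kv = 1/(50/17) = 17/50 ≈ 0.3400.

e_ss = 0.3400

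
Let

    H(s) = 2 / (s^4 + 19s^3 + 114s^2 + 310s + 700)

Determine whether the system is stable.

The denominator s^4 + 19s^3 + 114s^2 + 310s + 700 factors as (s + 10)(s^2 + 2s + 10)(s + 7), giving poles at s = -10, -1 ± 3j, -7.
Since all poles lie strictly in the left half-plane, the system is stable.

stable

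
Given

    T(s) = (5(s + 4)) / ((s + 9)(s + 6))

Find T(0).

T(0) = 10/27 ≈ 0.3704

At s = 0 each factor (s + a) contributes a and each (s^2 + bs + c) contributes c.
T(0) = 5·(4) / ((9) · (6)) = 20/54 = 10/27.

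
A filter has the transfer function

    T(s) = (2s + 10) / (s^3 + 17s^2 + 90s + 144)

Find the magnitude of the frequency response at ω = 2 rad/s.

Substitute s = j2: numerator = 10 + j4, denominator = 76 + j172.
|T(j2)| = |10 + j4| / |76 + j172| = 10.770 / 188.04 ≈ 0.05728.

|T(j2)| ≈ 0.05728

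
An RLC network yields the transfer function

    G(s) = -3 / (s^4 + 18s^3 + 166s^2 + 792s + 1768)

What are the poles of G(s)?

The poles are the roots of the denominator s^4 + 18s^3 + 166s^2 + 792s + 1768 = 0.
No real roots exist; factor into two real quadratics: (s^2 + 8s + 52)(s^2 + 10s + 34) = 0.
Each quadratic gives a conjugate pair via the quadratic formula.

s = -4 ± 6j, -5 ± 3j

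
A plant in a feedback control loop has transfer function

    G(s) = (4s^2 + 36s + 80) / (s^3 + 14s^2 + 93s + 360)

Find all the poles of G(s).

s = -3 + 6j, -3 - 6j, -8

The poles are the roots of the denominator s^3 + 14s^2 + 93s + 360 = 0.
Trying s = -8: the polynomial evaluates to 0, so (s + 8) is a factor.
Dividing out leaves s^2 + 6s + 45 = 0.
The quadratic formula then gives s = -3 ± 6j.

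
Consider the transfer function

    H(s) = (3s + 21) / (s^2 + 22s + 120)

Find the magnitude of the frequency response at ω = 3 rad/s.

Substitute s = j3: numerator = 21 + j9, denominator = 111 + j66.
|H(j3)| = |21 + j9| / |111 + j66| = 22.847 / 129.14 ≈ 0.1769.

|H(j3)| ≈ 0.1769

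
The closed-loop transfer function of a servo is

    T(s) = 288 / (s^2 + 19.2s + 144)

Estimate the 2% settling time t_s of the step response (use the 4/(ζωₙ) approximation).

t_s ≈ 0.4167 s

Comparing s^2 + 19.2s + 144 to s^2 + 2ζωₙs + ωₙ²: ωₙ = 12 rad/s and ζ = 19.2/(2·12) = 0.8.
ζωₙ = 19.2/2 = 9.6, so t_s ≈ 4/(ζωₙ) = 4/9.6 ≈ 0.4167 s.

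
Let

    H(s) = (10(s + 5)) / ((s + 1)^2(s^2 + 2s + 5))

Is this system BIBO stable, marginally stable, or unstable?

stable

The poles can be read from the denominator factors: s = -1, -1, -1 + 2j, -1 - 2j.
Since all poles lie strictly in the left half-plane, the system is stable.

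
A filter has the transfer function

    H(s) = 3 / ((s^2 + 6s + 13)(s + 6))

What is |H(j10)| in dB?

Substitute s = j10: numerator = 3, denominator = -1122 - j510.
|H(j10)| = |3| / |-1122 - j510| = 3 / 1232.5 ≈ 0.002434.
In decibels: 20·log₁₀(0.002434) ≈ -52.3 dB.

|H(j10)|_dB ≈ -52.3 dB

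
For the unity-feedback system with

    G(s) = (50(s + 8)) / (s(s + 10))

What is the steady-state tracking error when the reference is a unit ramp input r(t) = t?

e_ss = 0.02500

G(s) has one pole at the origin.
This is a Type 1 system. Kv = lim_{s→0} s·G(s) = 400/10 = 40.
e_ss = 1/Kv = 1/(40) = 1/40 ≈ 0.02500.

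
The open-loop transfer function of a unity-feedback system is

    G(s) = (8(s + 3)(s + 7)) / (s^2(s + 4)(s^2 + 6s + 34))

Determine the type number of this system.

Type 2

The denominator has 2 factors of s at the origin (free integrators), so this is a Type 2 system.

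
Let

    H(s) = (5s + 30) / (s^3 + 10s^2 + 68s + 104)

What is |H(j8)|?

Substitute s = j8: numerator = 30 + j40, denominator = -536 + j32.
|H(j8)| = |30 + j40| / |-536 + j32| = 50 / 536.95 ≈ 0.09312.

|H(j8)| ≈ 0.09312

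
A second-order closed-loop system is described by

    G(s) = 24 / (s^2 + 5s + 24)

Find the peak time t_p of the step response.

Comparing s^2 + 5s + 24 to s^2 + 2ζωₙs + ωₙ²: ωₙ = √24 ≈ 4.899 rad/s and ζ = 5/(2·√24) ≈ 0.5103.
ζωₙ = 5/2 = 2.5, so ω_d = ωₙ√(1−ζ²) = √(ωₙ² − (ζωₙ)²) = √(24 − 2.5²) = √17.75 ≈ 4.213 rad/s.
t_p = π/ω_d = π/4.213 ≈ 0.7457 s.

t_p ≈ 0.7457 s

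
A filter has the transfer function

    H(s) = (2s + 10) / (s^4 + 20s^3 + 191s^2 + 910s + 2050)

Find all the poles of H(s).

The poles are the roots of the denominator s^4 + 20s^3 + 191s^2 + 910s + 2050 = 0.
No real roots exist; factor into two real quadratics: (s^2 + 10s + 41)(s^2 + 10s + 50) = 0.
Each quadratic gives a conjugate pair via the quadratic formula.

s = -5 ± 4j, -5 ± 5j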